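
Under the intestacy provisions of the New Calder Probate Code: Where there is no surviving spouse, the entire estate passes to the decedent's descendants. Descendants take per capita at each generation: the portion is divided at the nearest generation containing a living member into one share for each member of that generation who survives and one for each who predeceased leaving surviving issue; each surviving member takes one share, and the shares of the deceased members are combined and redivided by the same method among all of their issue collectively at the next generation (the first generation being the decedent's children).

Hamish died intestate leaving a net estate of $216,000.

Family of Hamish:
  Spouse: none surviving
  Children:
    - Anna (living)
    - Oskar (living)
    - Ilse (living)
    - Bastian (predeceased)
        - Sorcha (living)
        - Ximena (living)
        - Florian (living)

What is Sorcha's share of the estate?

Sorcha receives $18,000.

The entire $216,000 passes to the descendants.
That amount ($216,000) is divided at the children's generation into 4 shares of $54,000. Anna, Oskar, and Ilse each take $54,000. The remaining share for the deceased Bastian ($54,000) is carried to the next generation.
That pool ($54,000) is divided at the grandchildren's generation equally among Sorcha, Ximena, and Florian: $18,000 each.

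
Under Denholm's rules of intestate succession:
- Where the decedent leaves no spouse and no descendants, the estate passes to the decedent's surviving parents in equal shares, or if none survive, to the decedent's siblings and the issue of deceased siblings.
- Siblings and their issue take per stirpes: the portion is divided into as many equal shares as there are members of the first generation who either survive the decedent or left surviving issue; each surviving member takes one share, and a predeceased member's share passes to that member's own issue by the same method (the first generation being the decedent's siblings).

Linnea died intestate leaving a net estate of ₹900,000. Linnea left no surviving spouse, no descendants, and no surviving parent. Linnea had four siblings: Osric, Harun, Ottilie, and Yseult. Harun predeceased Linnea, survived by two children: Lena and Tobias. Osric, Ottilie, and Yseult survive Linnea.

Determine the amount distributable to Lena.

Lena receives ₹112,500.

The entire ₹900,000 passes to the siblings and their issue.
That amount (₹900,000) is divided into 4 shares of ₹225,000: Osric, Ottilie, and Yseult each take ₹225,000; Harun's ₹225,000 share passes to Harun's issue.
Harun's share (₹225,000) is divided into 2 shares of ₹112,500: Lena and Tobias each take ₹112,500.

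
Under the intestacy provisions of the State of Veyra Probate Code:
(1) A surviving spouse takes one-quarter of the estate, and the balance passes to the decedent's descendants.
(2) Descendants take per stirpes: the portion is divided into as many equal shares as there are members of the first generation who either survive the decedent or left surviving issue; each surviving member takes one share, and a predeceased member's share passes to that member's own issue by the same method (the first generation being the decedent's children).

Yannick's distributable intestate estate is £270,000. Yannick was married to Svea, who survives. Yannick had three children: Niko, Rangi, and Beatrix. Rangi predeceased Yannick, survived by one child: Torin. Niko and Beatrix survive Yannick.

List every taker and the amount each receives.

Svea: £67,500; Niko: £67,500; Torin: £67,500; Beatrix: £67,500

Svea takes one-quarter of £270,000 = £67,500. The remaining £202,500 passes to the descendants.
The descendants' portion (£202,500) is divided into 3 shares of £67,500: Niko and Beatrix each take £67,500; Rangi's £67,500 share passes to Rangi's issue.
Rangi's share (£67,500) passes entirely to Torin.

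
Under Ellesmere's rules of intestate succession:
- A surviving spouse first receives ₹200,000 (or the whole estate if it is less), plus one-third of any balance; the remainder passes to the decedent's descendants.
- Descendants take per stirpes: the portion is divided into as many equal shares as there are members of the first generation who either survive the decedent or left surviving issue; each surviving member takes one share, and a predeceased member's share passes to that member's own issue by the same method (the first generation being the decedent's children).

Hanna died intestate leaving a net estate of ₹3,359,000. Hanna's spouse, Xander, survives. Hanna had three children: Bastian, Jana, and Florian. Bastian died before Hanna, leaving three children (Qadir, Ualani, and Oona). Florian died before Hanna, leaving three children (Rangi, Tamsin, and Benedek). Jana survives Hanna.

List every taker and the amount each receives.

Xander first takes ₹200,000, leaving a balance of ₹3,159,000. Xander then takes one-third of the balance (₹1,053,000), for a total of ₹1,253,000. The remaining ₹2,106,000 passes to the descendants.
The descendants' portion (₹2,106,000) is divided into 3 shares of ₹702,000: Jana takes ₹702,000; Bastian's ₹702,000 share passes to Bastian's issue; Florian's ₹702,000 share passes to Florian's issue.
Bastian's share (₹702,000) is divided into 3 shares of ₹234,000: Qadir, Ualani, and Oona each take ₹234,000.
Florian's share (₹702,000) is divided into 3 shares of ₹234,000: Rangi, Tamsin, and Benedek each take ₹234,000.

Xander: ₹1,253,000; Qadir: ₹234,000; Ualani: ₹234,000; Oona: ₹234,000; Jana: ₹702,000; Rangi: ₹234,000; Tamsin: ₹234,000; Benedek: ₹234,000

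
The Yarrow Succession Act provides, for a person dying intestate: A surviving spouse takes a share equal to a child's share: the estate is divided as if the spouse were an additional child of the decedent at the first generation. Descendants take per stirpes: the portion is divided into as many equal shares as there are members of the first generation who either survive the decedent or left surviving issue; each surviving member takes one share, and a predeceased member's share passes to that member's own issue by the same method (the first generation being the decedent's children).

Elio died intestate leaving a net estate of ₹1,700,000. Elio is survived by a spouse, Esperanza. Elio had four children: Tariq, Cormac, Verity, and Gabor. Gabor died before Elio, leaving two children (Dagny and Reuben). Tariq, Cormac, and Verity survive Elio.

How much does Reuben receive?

Reuben receives ₹170,000.

The spouse counts as an additional share at the children's level, so there are 5 primary shares of ₹340,000. Esperanza takes one such share (₹340,000).
The children's combined portion (₹1,360,000) is divided into 4 shares of ₹340,000: Tariq, Cormac, and Verity each take ₹340,000; Gabor's ₹340,000 share passes to Gabor's issue.
Gabor's share (₹340,000) is divided into 2 shares of ₹170,000: Dagny and Reuben each take ₹170,000.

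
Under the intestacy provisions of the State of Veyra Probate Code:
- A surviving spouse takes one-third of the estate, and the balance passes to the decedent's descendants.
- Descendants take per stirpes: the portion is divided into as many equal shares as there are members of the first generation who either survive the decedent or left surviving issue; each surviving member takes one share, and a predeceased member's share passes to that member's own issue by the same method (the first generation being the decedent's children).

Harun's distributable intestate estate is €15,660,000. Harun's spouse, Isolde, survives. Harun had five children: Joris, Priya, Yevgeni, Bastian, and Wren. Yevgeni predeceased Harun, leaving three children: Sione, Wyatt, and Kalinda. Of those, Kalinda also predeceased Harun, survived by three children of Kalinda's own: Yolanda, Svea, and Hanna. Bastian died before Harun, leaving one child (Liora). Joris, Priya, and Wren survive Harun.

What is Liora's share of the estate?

Isolde takes one-third of €15,660,000 = €5,220,000. The remaining €10,440,000 passes to the descendants.
The descendants' portion (€10,440,000) is divided into 5 shares of €2,088,000: Joris, Priya, and Wren each take €2,088,000; Yevgeni's €2,088,000 share passes to Yevgeni's issue; Bastian's €2,088,000 share passes to Bastian's issue.
Yevgeni's share (€2,088,000) is divided into 3 shares of €696,000: Sione and Wyatt each take €696,000; Kalinda's €696,000 share passes to Kalinda's issue.
Kalinda's share (€696,000) is divided into 3 shares of €232,000: Yolanda, Svea, and Hanna each take €232,000.
Bastian's share (€2,088,000) passes entirely to Liora.

Liora receives €2,088,000.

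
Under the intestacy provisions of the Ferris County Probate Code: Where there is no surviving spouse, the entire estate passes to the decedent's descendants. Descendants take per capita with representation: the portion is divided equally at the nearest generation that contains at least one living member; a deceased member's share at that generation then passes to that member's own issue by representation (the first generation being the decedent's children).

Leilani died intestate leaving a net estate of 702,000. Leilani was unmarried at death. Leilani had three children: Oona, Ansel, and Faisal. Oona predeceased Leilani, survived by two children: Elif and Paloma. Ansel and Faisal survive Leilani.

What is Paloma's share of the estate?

The entire 702,000 passes to the descendants.
That amount (702,000) is divided into 3 shares of 234,000: Ansel and Faisal each take 234,000; Oona's 234,000 share passes to Oona's issue.
Oona's share (234,000) is divided into 2 shares of 117,000: Elif and Paloma each take 117,000.

Paloma receives 117,000.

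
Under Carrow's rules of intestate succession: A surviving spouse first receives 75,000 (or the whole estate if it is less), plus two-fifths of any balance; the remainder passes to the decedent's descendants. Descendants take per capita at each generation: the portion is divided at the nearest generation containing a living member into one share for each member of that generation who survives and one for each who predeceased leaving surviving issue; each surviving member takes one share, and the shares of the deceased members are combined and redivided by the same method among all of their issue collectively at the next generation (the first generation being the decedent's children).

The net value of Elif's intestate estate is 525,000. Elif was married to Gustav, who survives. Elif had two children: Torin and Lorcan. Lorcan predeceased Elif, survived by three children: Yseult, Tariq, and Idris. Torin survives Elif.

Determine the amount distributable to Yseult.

Gustav first takes 75,000, leaving a balance of 450,000. Gustav then takes two-fifths of the balance (180,000), for a total of 255,000. The remaining 270,000 passes to the descendants.
The descendants' portion (270,000) is divided at the children's generation into 2 shares of 135,000. Torin takes 135,000. The remaining share for the deceased Lorcan (135,000) is carried to the next generation.
That pool (135,000) is divided at the grandchildren's generation equally among Yseult, Tariq, and Idris: 45,000 each.

Yseult receives 45,000.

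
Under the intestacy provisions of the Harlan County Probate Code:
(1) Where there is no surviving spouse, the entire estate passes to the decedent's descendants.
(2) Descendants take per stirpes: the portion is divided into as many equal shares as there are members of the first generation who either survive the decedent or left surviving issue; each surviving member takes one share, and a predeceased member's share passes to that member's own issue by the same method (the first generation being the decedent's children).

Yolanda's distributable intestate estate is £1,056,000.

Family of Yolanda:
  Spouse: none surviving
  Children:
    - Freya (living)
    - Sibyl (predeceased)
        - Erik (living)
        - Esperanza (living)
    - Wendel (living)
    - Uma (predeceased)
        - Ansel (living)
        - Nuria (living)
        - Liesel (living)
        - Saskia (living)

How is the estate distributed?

Freya: £264,000; Erik: £132,000; Esperanza: £132,000; Wendel: £264,000; Ansel: £66,000; Nuria: £66,000; Liesel: £66,000; Saskia: £66,000

The entire £1,056,000 passes to the descendants.
That amount (£1,056,000) is divided into 4 shares of £264,000: Freya and Wendel each take £264,000; Sibyl's £264,000 share passes to Sibyl's issue; Uma's £264,000 share passes to Uma's issue.
Sibyl's share (£264,000) is divided into 2 shares of £132,000: Erik and Esperanza each take £132,000.
Uma's share (£264,000) is divided into 4 shares of £66,000: Ansel, Nuria, Liesel, and Saskia each take £66,000.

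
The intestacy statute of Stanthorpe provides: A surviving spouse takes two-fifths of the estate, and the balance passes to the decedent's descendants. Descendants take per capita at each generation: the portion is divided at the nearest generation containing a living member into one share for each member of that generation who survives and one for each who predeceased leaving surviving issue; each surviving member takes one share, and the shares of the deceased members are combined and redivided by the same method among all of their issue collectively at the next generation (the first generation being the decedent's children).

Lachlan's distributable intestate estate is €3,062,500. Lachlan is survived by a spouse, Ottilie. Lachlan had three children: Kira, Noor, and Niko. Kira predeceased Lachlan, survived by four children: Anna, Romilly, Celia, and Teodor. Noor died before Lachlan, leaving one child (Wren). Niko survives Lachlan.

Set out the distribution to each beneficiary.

Ottilie takes two-fifths of €3,062,500 = €1,225,000. The remaining €1,837,500 passes to the descendants.
The descendants' portion (€1,837,500) is divided at the children's generation into 3 shares of €612,500. Niko takes €612,500. The 2 shares of the deceased (Kira and Noor) are combined into a pool of €1,225,000.
That pool (€1,225,000) is divided at the grandchildren's generation equally among Anna, Romilly, Celia, Teodor, and Wren: €245,000 each.

Ottilie: €1,225,000; Anna: €245,000; Romilly: €245,000; Celia: €245,000; Teodor: €245,000; Wren: €245,000; Niko: €612,500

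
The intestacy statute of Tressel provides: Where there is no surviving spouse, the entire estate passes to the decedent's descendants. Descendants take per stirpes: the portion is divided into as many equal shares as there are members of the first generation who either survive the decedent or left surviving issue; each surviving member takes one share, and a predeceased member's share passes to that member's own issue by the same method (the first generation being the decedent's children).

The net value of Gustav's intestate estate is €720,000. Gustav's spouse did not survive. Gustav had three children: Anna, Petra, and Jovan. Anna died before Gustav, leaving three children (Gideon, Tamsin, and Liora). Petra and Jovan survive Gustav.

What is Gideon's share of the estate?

The entire €720,000 passes to the descendants.
That amount (€720,000) is divided into 3 shares of €240,000: Petra and Jovan each take €240,000; Anna's €240,000 share passes to Anna's issue.
Anna's share (€240,000) is divided into 3 shares of €80,000: Gideon, Tamsin, and Liora each take €80,000.

Gideon receives €80,000.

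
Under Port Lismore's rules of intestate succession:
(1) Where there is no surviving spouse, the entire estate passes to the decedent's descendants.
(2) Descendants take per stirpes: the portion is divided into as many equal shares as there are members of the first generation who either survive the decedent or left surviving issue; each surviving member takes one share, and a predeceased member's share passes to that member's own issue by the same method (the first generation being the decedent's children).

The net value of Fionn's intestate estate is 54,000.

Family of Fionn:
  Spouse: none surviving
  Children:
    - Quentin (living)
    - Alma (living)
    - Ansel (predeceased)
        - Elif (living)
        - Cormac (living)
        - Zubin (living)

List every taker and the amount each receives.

The entire 54,000 passes to the descendants.
That amount (54,000) is divided into 3 shares of 18,000: Quentin and Alma each take 18,000; Ansel's 18,000 share passes to Ansel's issue.
Ansel's share (18,000) is divided into 3 shares of 6,000: Elif, Cormac, and Zubin each take 6,000.

Quentin: 18,000; Alma: 18,000; Elif: 6,000; Cormac: 6,000; Zubin: 6,000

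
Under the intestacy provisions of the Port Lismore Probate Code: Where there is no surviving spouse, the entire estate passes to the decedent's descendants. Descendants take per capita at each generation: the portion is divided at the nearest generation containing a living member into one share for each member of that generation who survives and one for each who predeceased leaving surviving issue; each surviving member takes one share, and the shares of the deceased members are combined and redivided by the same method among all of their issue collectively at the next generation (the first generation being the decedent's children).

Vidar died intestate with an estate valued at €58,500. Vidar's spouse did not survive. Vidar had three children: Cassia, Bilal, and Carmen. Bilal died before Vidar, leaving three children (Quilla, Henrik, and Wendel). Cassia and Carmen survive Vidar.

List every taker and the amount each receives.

Cassia: €19,500; Quilla: €6,500; Henrik: €6,500; Wendel: €6,500; Carmen: €19,500

The entire €58,500 passes to the descendants.
That amount (€58,500) is divided at the children's generation into 3 shares of €19,500. Cassia and Carmen each take €19,500. The remaining share for the deceased Bilal (€19,500) is carried to the next generation.
That pool (€19,500) is divided at the grandchildren's generation equally among Quilla, Henrik, and Wendel: €6,500 each.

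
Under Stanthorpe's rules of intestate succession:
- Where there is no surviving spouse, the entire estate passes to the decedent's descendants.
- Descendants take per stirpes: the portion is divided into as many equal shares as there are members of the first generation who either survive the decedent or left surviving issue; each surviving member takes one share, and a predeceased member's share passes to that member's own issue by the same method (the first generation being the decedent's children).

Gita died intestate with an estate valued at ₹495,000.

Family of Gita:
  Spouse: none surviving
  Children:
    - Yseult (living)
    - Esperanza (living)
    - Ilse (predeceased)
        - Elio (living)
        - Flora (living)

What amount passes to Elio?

Elio receives ₹82,500.

The entire ₹495,000 passes to the descendants.
That amount (₹495,000) is divided into 3 shares of ₹165,000: Yseult and Esperanza each take ₹165,000; Ilse's ₹165,000 share passes to Ilse's issue.
Ilse's share (₹165,000) is divided into 2 shares of ₹82,500: Elio and Flora each take ₹82,500.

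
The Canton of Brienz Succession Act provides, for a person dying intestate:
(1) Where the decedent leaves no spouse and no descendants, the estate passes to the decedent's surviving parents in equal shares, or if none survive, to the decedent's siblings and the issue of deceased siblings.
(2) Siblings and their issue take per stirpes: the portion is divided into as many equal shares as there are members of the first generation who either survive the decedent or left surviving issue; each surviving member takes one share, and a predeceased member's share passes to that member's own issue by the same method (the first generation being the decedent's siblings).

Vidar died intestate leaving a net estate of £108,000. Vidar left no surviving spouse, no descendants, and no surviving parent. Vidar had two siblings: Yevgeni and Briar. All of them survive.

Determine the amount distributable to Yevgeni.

The entire £108,000 passes to the siblings and their issue.
That amount (£108,000) is divided into 2 shares of £54,000: Yevgeni and Briar each take £54,000.

Yevgeni receives £54,000.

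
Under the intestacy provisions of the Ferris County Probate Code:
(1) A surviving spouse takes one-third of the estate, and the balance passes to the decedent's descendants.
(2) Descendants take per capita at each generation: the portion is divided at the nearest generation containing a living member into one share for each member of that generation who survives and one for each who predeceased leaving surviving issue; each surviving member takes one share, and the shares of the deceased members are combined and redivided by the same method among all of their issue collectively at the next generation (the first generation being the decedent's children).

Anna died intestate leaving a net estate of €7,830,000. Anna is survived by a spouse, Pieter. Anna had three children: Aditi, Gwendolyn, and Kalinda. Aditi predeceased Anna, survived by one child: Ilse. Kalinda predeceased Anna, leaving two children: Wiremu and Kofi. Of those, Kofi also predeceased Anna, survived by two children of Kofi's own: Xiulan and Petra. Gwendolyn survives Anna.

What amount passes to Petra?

Pieter takes one-third of €7,830,000 = €2,610,000. The remaining €5,220,000 passes to the descendants.
The descendants' portion (€5,220,000) is divided at the children's generation into 3 shares of €1,740,000. Gwendolyn takes €1,740,000. The 2 shares of the deceased (Aditi and Kalinda) are combined into a pool of €3,480,000.
That pool (€3,480,000) is divided at the grandchildren's generation into 3 shares of €1,160,000. Ilse and Wiremu each take €1,160,000. The remaining share for the deceased Kofi (€1,160,000) is carried to the next generation.
That pool (€1,160,000) is divided at the great-grandchildren's generation equally among Xiulan and Petra: €580,000 each.

Petra receives €580,000.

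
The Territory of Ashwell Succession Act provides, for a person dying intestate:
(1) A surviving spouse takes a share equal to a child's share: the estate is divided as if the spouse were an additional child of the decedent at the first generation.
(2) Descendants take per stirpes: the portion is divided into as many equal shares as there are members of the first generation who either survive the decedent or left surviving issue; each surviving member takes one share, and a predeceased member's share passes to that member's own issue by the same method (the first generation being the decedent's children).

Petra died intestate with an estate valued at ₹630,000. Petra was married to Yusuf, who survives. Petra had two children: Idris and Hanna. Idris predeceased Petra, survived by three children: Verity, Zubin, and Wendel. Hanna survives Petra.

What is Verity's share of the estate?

The spouse counts as an additional share at the children's level, so there are 3 primary shares of ₹210,000. Yusuf takes one such share (₹210,000).
The children's combined portion (₹420,000) is divided into 2 shares of ₹210,000: Hanna takes ₹210,000; Idris's ₹210,000 share passes to Idris's issue.
Idris's share (₹210,000) is divided into 3 shares of ₹70,000: Verity, Zubin, and Wendel each take ₹70,000.

Verity receives ₹70,000.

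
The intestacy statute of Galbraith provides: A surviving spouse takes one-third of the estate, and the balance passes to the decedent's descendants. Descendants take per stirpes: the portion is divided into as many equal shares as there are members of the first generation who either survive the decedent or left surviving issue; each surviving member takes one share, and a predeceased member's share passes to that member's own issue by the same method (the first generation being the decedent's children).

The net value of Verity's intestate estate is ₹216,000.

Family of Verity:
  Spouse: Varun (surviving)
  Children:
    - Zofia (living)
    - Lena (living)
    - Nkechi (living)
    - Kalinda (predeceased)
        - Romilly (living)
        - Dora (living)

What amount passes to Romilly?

Romilly receives ₹18,000.

Varun takes one-third of ₹216,000 = ₹72,000. The remaining ₹144,000 passes to the descendants.
The descendants' portion (₹144,000) is divided into 4 shares of ₹36,000: Zofia, Lena, and Nkechi each take ₹36,000; Kalinda's ₹36,000 share passes to Kalinda's issue.
Kalinda's share (₹36,000) is divided into 2 shares of ₹18,000: Romilly and Dora each take ₹18,000.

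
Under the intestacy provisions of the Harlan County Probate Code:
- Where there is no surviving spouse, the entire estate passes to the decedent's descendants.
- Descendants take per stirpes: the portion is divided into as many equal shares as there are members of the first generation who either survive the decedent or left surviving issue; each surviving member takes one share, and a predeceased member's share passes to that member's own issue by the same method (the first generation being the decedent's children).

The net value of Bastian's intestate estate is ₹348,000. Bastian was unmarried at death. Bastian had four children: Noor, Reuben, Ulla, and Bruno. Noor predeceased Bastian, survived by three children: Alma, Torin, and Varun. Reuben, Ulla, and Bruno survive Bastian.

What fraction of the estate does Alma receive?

Alma receives 1/12 of the estate.

The entire ₹348,000 passes to the descendants.
That amount (₹348,000) is divided into 4 shares of ₹87,000: Reuben, Ulla, and Bruno each take ₹87,000; Noor's ₹87,000 share passes to Noor's issue.
Noor's share (₹87,000) is divided into 3 shares of ₹29,000: Alma, Torin, and Varun each take ₹29,000.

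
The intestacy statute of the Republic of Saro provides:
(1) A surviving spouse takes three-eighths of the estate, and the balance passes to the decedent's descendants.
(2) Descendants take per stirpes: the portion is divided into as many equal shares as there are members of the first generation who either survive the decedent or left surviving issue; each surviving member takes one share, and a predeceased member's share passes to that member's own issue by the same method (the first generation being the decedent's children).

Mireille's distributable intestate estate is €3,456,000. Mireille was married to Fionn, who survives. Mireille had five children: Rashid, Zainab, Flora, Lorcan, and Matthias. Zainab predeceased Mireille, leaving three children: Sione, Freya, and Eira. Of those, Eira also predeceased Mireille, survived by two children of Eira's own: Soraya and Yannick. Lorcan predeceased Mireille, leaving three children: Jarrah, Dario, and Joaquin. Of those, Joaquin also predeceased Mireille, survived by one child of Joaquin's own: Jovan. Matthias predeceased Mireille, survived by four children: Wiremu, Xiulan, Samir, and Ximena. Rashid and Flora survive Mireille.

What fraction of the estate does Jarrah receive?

Fionn takes three-eighths of €3,456,000 = €1,296,000. The remaining €2,160,000 passes to the descendants.
The descendants' portion (€2,160,000) is divided into 5 shares of €432,000: Rashid and Flora each take €432,000; Zainab's €432,000 share passes to Zainab's issue; Lorcan's €432,000 share passes to Lorcan's issue; Matthias's €432,000 share passes to Matthias's issue.
Zainab's share (€432,000) is divided into 3 shares of €144,000: Sione and Freya each take €144,000; Eira's €144,000 share passes to Eira's issue.
Eira's share (€144,000) is divided into 2 shares of €72,000: Soraya and Yannick each take €72,000.
Lorcan's share (€432,000) is divided into 3 shares of €144,000: Jarrah and Dario each take €144,000; Joaquin's €144,000 share passes to Joaquin's issue.
Joaquin's share (€144,000) passes entirely to Jovan.
Matthias's share (€432,000) is divided into 4 shares of €108,000: Wiremu, Xiulan, Samir, and Ximena each take €108,000.

Jarrah receives 1/24 of the estate.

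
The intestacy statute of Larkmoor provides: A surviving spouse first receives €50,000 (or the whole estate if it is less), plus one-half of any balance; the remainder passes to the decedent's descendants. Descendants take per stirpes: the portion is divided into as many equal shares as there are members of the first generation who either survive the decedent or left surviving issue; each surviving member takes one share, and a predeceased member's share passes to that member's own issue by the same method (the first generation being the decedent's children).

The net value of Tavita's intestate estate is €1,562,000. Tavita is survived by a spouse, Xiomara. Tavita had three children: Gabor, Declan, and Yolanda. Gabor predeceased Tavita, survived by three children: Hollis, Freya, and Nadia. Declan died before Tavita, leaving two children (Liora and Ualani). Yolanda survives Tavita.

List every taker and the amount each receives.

Xiomara first takes €50,000, leaving a balance of €1,512,000. Xiomara then takes one-half of the balance (€756,000), for a total of €806,000. The remaining €756,000 passes to the descendants.
The descendants' portion (€756,000) is divided into 3 shares of €252,000: Yolanda takes €252,000; Gabor's €252,000 share passes to Gabor's issue; Declan's €252,000 share passes to Declan's issue.
Gabor's share (€252,000) is divided into 3 shares of €84,000: Hollis, Freya, and Nadia each take €84,000.
Declan's share (€252,000) is divided into 2 shares of €126,000: Liora and Ualani each take €126,000.

Xiomara: €806,000; Hollis: €84,000; Freya: €84,000; Nadia: €84,000; Liora: €126,000; Ualani: €126,000; Yolanda: €252,000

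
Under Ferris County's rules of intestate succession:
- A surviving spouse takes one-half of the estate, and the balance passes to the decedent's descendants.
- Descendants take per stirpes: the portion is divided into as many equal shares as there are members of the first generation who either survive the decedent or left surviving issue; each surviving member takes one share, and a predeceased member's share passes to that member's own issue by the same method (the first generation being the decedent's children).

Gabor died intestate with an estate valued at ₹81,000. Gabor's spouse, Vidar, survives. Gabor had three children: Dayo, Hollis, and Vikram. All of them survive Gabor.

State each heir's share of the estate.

Vidar takes one-half of ₹81,000 = ₹40,500. The remaining ₹40,500 passes to the descendants.
The descendants' portion (₹40,500) is divided into 3 shares of ₹13,500: Dayo, Hollis, and Vikram each take ₹13,500.

Vidar: ₹40,500; Dayo: ₹13,500; Hollis: ₹13,500; Vikram: ₹13,500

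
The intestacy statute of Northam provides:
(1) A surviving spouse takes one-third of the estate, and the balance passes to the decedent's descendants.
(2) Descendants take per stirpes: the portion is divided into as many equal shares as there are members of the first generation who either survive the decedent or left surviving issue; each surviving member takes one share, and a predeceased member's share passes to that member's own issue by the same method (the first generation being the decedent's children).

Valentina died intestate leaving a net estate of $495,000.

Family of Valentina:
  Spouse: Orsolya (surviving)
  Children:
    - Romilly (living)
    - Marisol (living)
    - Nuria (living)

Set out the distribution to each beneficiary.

Orsolya takes one-third of $495,000 = $165,000. The remaining $330,000 passes to the descendants.
The descendants' portion ($330,000) is divided into 3 shares of $110,000: Romilly, Marisol, and Nuria each take $110,000.

Orsolya: $165,000; Romilly: $110,000; Marisol: $110,000; Nuria: $110,000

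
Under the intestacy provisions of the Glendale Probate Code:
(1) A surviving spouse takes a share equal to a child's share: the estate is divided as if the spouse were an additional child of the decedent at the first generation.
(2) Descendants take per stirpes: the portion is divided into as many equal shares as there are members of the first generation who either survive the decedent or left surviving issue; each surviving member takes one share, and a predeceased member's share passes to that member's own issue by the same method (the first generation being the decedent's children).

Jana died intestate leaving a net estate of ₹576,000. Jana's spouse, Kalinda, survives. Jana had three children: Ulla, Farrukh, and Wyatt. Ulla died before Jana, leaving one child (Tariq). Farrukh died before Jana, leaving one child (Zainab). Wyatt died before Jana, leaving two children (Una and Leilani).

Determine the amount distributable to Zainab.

The spouse counts as an additional share at the children's level, so there are 4 primary shares of ₹144,000. Kalinda takes one such share (₹144,000).
The children's combined portion (₹432,000) is divided into 3 shares of ₹144,000: Ulla's ₹144,000 share passes to Ulla's issue; Farrukh's ₹144,000 share passes to Farrukh's issue; Wyatt's ₹144,000 share passes to Wyatt's issue.
Ulla's share (₹144,000) passes entirely to Tariq.
Farrukh's share (₹144,000) passes entirely to Zainab.
Wyatt's share (₹144,000) is divided into 2 shares of ₹72,000: Una and Leilani each take ₹72,000.

Zainab receives ₹144,000.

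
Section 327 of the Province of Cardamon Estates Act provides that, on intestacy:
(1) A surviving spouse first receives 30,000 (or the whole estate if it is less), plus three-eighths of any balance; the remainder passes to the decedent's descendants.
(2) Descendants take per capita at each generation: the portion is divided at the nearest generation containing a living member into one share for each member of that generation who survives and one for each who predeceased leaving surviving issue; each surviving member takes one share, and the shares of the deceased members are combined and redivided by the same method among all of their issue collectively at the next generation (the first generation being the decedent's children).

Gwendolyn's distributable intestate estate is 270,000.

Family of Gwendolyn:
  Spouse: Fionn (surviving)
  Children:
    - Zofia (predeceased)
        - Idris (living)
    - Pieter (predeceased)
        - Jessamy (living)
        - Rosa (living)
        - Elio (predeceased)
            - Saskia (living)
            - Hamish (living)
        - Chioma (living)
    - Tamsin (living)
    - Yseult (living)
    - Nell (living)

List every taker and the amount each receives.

Fionn: 120,000; Idris: 12,000; Jessamy: 12,000; Rosa: 12,000; Saskia: 6,000; Hamish: 6,000; Chioma: 12,000; Tamsin: 30,000; Yseult: 30,000; Nell: 30,000

Fionn first takes 30,000, leaving a balance of 240,000. Fionn then takes three-eighths of the balance (90,000), for a total of 120,000. The remaining 150,000 passes to the descendants.
The descendants' portion (150,000) is divided at the children's generation into 5 shares of 30,000. Tamsin, Yseult, and Nell each take 30,000. The 2 shares of the deceased (Zofia and Pieter) are combined into a pool of 60,000.
That pool (60,000) is divided at the grandchildren's generation into 5 shares of 12,000. Idris, Jessamy, Rosa, and Chioma each take 12,000. The remaining share for the deceased Elio (12,000) is carried to the next generation.
That pool (12,000) is divided at the great-grandchildren's generation equally among Saskia and Hamish: 6,000 each.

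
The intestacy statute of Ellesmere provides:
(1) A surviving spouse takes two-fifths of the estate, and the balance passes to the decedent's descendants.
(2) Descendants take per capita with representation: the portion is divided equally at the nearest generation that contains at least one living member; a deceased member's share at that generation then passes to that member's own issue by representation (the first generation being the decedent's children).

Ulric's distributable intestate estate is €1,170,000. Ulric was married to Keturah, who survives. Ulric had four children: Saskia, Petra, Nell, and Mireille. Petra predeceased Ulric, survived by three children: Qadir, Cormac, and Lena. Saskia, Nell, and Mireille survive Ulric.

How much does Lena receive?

Keturah takes two-fifths of €1,170,000 = €468,000. The remaining €702,000 passes to the descendants.
The descendants' portion (€702,000) is divided into 4 shares of €175,500: Saskia, Nell, and Mireille each take €175,500; Petra's €175,500 share passes to Petra's issue.
Petra's share (€175,500) is divided into 3 shares of €58,500: Qadir, Cormac, and Lena each take €58,500.

Lena receives €58,500.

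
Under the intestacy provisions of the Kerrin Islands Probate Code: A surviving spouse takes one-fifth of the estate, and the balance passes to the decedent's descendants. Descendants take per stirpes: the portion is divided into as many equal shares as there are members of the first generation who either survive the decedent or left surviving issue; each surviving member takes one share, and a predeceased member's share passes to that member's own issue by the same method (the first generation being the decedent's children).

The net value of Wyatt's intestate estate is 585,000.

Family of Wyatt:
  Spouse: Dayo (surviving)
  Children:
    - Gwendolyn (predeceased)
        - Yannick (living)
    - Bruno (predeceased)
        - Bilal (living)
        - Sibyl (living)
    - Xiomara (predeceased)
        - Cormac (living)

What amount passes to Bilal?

Dayo takes one-fifth of 585,000 = 117,000. The remaining 468,000 passes to the descendants.
The descendants' portion (468,000) is divided into 3 shares of 156,000: Gwendolyn's 156,000 share passes to Gwendolyn's issue; Bruno's 156,000 share passes to Bruno's issue; Xiomara's 156,000 share passes to Xiomara's issue.
Gwendolyn's share (156,000) passes entirely to Yannick.
Bruno's share (156,000) is divided into 2 shares of 78,000: Bilal and Sibyl each take 78,000.
Xiomara's share (156,000) passes entirely to Cormac.

Bilal receives 78,000.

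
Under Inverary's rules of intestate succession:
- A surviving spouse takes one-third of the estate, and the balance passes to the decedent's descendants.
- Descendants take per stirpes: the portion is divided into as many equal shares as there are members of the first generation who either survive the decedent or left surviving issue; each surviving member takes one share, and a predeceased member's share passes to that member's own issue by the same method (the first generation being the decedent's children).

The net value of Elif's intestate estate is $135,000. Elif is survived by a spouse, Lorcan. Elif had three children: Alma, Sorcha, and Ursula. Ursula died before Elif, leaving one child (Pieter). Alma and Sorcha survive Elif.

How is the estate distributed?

Lorcan takes one-third of $135,000 = $45,000. The remaining $90,000 passes to the descendants.
The descendants' portion ($90,000) is divided into 3 shares of $30,000: Alma and Sorcha each take $30,000; Ursula's $30,000 share passes to Ursula's issue.
Ursula's share ($30,000) passes entirely to Pieter.

Lorcan: $45,000; Alma: $30,000; Sorcha: $30,000; Pieter: $30,000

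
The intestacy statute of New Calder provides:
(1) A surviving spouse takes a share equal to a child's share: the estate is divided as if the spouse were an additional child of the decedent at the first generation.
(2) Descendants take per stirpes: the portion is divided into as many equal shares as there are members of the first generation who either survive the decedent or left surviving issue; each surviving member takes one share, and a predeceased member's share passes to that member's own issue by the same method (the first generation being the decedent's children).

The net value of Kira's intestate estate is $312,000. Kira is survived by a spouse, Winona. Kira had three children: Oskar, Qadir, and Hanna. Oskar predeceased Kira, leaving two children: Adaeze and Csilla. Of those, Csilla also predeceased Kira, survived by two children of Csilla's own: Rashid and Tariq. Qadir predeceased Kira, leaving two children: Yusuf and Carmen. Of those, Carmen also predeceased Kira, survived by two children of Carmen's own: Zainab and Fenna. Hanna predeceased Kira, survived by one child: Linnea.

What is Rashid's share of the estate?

Rashid receives $19,500.

The spouse counts as an additional share at the children's level, so there are 4 primary shares of $78,000. Winona takes one such share ($78,000).
The children's combined portion ($234,000) is divided into 3 shares of $78,000: Oskar's $78,000 share passes to Oskar's issue; Qadir's $78,000 share passes to Qadir's issue; Hanna's $78,000 share passes to Hanna's issue.
Oskar's share ($78,000) is divided into 2 shares of $39,000: Adaeze takes $39,000; Csilla's $39,000 share passes to Csilla's issue.
Csilla's share ($39,000) is divided into 2 shares of $19,500: Rashid and Tariq each take $19,500.
Qadir's share ($78,000) is divided into 2 shares of $39,000: Yusuf takes $39,000; Carmen's $39,000 share passes to Carmen's issue.
Carmen's share ($39,000) is divided into 2 shares of $19,500: Zainab and Fenna each take $19,500.
Hanna's share ($78,000) passes entirely to Linnea.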